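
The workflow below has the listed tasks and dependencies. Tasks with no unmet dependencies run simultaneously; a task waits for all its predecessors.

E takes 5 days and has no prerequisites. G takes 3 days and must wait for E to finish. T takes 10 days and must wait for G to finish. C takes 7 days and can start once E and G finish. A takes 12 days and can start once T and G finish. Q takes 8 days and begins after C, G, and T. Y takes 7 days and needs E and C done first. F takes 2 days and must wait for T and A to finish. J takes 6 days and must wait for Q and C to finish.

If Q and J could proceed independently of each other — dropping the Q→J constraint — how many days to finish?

Original critical path: E→G→T→A→F = 5+3+10+12+2 = 32 ⇒ 32 days.
Without Q→J, J's earliest start moves from 26 to 15.
The longest chain is now E→G→T→A→F = 5+3+10+12+2 = 32, so the workflow takes 32 days.

32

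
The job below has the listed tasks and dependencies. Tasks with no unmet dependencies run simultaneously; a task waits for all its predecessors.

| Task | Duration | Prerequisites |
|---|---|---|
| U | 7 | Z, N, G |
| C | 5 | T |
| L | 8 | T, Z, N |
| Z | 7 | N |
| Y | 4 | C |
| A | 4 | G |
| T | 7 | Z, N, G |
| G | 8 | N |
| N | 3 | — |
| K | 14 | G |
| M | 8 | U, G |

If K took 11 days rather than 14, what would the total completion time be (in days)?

Actual critical path: N→G→T→C→Y = 3+8+7+5+4 = 27 ⇒ 27 days.
K has 2 days of float (longest path through it is 25).
No other chain overtakes it, so the finish is 27 days.

27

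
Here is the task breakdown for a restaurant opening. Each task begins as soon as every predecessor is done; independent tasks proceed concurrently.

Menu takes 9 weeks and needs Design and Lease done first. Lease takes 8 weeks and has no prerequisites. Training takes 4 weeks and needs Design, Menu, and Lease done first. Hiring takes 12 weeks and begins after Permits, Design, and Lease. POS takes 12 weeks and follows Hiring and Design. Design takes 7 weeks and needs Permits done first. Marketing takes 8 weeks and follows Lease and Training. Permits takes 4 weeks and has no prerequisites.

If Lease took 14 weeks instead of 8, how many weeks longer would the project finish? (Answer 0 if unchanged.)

Critical path before the change: Permits→Design→Hiring→POS = 4+7+12+12 = 35 giving 35 weeks.
Lease has 3 weeks of float (longest path through it is 32).
The binding chain switches to Lease→Hiring→POS = 14+12+12 = 38; finish 38 weeks.
Change in finish: 38 − 35 = +3 weeks.

3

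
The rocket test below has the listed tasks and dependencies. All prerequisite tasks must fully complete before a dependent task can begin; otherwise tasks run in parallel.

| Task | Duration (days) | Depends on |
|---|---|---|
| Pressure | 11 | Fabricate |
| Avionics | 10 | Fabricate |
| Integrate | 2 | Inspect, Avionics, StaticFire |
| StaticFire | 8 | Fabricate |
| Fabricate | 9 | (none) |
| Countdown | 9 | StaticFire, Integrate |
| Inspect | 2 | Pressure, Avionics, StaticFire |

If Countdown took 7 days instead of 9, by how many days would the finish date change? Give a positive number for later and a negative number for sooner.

The binding path is Fabricate→Pressure→Inspect→Integrate→Countdown = 9+11+2+2+9 = 33; finish at 33 days.
Countdown is on the critical path; changing it to 7 makes that path 31 days.
That remains the longest chain; total 31 days.
Change in finish: 31 − 33 = -2 days.

-2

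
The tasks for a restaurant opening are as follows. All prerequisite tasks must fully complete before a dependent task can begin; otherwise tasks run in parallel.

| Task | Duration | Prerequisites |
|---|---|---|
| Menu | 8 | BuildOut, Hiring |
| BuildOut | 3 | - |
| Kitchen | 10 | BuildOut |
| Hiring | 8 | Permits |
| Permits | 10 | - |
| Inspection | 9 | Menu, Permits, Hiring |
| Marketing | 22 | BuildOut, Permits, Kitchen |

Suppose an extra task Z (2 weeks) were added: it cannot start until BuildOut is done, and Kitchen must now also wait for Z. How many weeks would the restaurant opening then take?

Originally the restaurant opening takes 35 weeks.
With Z inserted, Kitchen now waits for max(BuildOut, Z).
New critical path: BuildOut→Z→Kitchen→Marketing = 3+2+10+22 = 37 ⇒ 37 weeks.

37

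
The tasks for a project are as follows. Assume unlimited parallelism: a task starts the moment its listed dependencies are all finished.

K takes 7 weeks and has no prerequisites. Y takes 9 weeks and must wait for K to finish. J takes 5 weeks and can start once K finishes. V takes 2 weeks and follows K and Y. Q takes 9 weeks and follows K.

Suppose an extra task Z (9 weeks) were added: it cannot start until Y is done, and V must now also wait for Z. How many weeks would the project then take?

27

Originally the project takes 18 weeks.
With Z inserted, V now waits for max(K, Y, Z).
New critical path: K→Y→Z→V = 7+9+9+2 = 27 ⇒ 27 weeks.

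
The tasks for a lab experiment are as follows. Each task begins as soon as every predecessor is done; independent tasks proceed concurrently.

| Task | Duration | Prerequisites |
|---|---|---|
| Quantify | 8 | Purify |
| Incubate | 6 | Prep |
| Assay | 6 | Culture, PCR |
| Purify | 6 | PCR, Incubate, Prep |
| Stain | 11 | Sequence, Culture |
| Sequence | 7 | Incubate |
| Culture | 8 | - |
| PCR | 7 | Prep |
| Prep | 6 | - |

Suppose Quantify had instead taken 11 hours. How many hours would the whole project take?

As given, the longest chain is Prep→Incubate→Sequence→Stain = 6+6+7+11 = 30, so the finish is 30 hours.
Quantify has 3 hours of float (longest path through it is 27).
The critical path is still Prep→Incubate→Sequence→Stain; finish is now 30 hours.

30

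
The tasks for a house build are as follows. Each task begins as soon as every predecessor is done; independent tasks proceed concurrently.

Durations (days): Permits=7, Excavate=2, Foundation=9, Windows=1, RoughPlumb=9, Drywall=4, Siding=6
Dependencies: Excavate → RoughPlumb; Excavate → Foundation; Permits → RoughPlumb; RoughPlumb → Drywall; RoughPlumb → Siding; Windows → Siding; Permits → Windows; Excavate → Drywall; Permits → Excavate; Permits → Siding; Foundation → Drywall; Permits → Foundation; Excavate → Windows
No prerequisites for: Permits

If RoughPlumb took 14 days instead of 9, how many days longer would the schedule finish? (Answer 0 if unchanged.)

5

Baseline: Permits→Excavate→RoughPlumb→Siding = 7+2+9+6 = 24 → 24 days.
RoughPlumb is on the critical path; changing it to 14 makes that path 29 days.
No other chain overtakes it, so the finish is 29 days.
Change in finish: 29 − 24 = +5 days.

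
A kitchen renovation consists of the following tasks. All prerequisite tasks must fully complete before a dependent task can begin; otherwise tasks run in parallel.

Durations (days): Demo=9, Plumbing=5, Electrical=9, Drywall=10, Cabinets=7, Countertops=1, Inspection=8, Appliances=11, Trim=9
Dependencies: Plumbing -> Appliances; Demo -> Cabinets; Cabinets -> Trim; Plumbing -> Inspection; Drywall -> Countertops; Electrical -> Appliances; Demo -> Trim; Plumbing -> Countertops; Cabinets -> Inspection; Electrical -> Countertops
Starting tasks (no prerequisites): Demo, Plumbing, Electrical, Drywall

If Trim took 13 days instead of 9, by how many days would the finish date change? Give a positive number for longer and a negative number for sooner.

The binding path is Demo→Cabinets→Trim = 9+7+9 = 25; finish at 25 days.
Trim lies on that path, so at 13 days the path becomes 29 days.
No other chain overtakes it, so the finish is 29 days.
Change in finish: 29 − 25 = +4 days.

4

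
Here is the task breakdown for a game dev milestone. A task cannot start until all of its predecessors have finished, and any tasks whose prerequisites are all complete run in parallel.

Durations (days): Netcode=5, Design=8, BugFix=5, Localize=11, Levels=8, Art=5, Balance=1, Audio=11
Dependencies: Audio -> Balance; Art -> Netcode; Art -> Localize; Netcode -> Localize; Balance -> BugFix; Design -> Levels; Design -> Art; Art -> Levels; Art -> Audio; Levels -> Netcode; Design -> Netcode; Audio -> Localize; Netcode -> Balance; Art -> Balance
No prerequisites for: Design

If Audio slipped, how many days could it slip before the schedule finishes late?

2

The longest chain is Design→Art→Levels→Netcode→Localize = 8+5+8+5+11 = 37; overall finish 37 days.
Audio finishes as early as 24 and must finish by 26.
Float = 37 − 35 = 2.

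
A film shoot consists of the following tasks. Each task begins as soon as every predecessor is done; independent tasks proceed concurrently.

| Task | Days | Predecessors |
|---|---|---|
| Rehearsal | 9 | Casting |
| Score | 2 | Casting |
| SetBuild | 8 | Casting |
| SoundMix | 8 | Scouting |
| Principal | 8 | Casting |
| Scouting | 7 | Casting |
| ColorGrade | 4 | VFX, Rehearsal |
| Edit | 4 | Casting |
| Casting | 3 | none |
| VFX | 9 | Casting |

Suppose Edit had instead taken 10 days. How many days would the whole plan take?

Actual critical path: Casting→Scouting→SoundMix = 3+7+8 = 18 ⇒ 18 days.
Edit has 11 days of float (longest path through it is 7).
That remains the longest chain; total 18 days.

18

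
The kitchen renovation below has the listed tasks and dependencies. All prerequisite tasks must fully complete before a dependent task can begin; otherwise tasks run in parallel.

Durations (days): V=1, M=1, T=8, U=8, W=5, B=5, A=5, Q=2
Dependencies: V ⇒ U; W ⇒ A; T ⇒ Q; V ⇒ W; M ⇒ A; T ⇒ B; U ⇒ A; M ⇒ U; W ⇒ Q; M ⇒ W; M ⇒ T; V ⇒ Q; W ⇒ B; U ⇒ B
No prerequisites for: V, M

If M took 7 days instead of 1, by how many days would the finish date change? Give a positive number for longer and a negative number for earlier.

As given, the longest chain is M→T→B = 1+8+5 = 14, so the finish is 14 days.
Since M is critical, the +6 change carries straight to that chain (now 20 days).
No other chain overtakes it, so the finish is 20 days.
Change in finish: 20 − 14 = +6 days.

6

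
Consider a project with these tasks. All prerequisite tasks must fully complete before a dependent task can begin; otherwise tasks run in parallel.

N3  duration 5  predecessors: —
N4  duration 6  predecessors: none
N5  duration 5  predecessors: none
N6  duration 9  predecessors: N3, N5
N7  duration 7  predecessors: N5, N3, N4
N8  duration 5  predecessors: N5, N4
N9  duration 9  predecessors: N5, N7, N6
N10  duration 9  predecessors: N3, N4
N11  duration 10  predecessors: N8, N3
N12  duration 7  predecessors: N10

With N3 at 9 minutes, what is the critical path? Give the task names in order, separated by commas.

N3, N6, N9

Critical path before the change: N3→N6→N9 = 5+9+9 = 23 giving 23 minutes.
N3 lies on that path, so at 9 minutes the path becomes 27 minutes.
The critical path is still N3→N6→N9; finish is now 27 minutes.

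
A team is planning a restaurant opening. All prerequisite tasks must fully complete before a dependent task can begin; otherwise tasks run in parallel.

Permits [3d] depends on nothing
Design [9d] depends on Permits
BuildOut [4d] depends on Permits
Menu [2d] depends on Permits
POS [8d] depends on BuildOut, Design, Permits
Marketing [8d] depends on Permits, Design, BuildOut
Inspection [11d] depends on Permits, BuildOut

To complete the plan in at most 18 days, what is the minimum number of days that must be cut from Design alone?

Current finish: 20 days; target: 18.
Design is on every critical path, so each day cut from Design cuts the finish by one (this holds down to a finish of 18).
Need 20 − 18 = 2 days off Design → Design becomes 7 days, finish becomes 18.

2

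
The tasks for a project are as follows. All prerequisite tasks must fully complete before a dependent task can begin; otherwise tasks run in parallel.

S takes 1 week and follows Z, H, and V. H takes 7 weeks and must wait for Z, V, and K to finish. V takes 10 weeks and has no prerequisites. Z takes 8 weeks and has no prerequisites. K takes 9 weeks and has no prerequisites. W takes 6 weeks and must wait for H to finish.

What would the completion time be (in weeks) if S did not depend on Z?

23

Original critical path: V→H→W = 10+7+6 = 23 ⇒ 23 weeks.
Dropping Z→S doesn't change S's earliest start (17); another predecessor still binds.
The longest chain is now V→H→W = 10+7+6 = 23, so the plan takes 23 weeks.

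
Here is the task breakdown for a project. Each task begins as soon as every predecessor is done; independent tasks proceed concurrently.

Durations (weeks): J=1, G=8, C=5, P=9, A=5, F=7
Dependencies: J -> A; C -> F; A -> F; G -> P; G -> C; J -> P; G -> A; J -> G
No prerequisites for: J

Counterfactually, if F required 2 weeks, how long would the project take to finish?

The binding path is J→G→C→F = 1+8+5+7 = 21; finish at 21 weeks.
F is on the critical path; changing it to 2 makes that path 16 weeks.
The binding chain switches to J→G→P = 1+8+9 = 18; finish 18 weeks.

18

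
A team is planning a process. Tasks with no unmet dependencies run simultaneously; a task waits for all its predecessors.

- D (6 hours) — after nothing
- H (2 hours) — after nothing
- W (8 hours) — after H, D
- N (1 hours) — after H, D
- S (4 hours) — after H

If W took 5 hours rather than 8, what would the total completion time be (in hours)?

11

Actual critical path: D→W = 6+8 = 14 ⇒ 14 hours.
W lies on that path, so at 5 hours the path becomes 11 hours.
The critical path is still D→W; finish is now 11 hours.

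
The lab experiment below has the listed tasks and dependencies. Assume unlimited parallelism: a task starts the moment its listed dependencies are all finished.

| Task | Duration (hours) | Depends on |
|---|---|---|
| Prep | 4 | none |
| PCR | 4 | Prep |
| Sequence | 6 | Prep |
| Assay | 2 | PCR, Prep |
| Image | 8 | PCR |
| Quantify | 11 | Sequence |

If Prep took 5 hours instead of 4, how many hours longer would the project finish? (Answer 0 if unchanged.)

Actual critical path: Prep→Sequence→Quantify = 4+6+11 = 21 ⇒ 21 hours.
Since Prep is critical, the +1 change carries straight to that chain (now 22 hours).
No other chain overtakes it, so the finish is 22 hours.
Change in finish: 22 − 21 = +1 hours.

1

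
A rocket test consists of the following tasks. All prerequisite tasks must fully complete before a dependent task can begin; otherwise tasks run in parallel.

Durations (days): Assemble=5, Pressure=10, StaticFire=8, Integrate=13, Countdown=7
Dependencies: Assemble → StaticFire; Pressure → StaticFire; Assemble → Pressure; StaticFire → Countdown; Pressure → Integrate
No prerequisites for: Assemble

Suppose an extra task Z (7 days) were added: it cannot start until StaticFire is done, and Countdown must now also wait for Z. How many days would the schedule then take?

37

Originally the schedule takes 30 days.
With Z inserted, Countdown now waits for max(StaticFire, Z).
New critical path: Assemble→Pressure→StaticFire→Z→Countdown = 5+10+8+7+7 = 37 ⇒ 37 days.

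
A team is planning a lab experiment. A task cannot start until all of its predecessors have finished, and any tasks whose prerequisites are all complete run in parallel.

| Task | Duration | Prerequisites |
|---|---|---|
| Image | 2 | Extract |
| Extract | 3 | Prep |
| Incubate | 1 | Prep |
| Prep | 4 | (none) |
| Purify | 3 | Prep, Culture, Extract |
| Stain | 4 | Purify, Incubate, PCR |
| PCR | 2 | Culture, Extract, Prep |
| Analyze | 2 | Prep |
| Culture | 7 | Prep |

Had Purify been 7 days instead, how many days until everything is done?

22

Actual critical path: Prep→Culture→Purify→Stain = 4+7+3+4 = 18 ⇒ 18 days.
Purify is on the critical path; changing it to 7 makes that path 22 days.
No other chain overtakes it, so the finish is 22 days.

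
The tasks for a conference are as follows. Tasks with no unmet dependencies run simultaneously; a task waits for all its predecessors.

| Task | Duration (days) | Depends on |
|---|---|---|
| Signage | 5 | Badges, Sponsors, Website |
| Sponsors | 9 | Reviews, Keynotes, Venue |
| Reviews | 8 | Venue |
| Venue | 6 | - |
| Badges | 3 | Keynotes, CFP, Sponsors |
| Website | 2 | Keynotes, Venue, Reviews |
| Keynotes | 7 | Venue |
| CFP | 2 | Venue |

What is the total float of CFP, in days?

15

Critical path: Venue→Reviews→Sponsors→Badges→Signage = 6+8+9+3+5 = 31, so the finish is 31 days.
CFP finishes as early as 8 and must finish by 23.
Float = 31 − 16 = 15.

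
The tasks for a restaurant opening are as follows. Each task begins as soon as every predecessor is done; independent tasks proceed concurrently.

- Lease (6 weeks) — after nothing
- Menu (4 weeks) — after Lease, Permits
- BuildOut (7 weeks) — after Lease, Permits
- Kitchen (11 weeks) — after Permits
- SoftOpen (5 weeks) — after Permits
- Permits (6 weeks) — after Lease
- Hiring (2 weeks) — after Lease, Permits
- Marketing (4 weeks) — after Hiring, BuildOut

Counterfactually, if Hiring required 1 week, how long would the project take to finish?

23

Actual critical path: Lease→Permits→BuildOut→Marketing = 6+6+7+4 = 23 ⇒ 23 weeks.
Hiring is off the critical path — its longest chain is 18 weeks, giving 5 of slack.
No other chain overtakes it, so the finish is 23 weeks.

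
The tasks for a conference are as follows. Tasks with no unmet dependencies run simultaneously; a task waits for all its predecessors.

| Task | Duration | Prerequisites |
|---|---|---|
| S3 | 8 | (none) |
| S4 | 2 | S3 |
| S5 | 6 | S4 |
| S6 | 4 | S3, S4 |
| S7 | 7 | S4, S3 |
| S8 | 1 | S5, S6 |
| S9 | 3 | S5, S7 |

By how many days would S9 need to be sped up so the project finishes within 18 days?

Current finish: 20 days; target: 18.
S9 is on every critical path, so each day cut from S9 cuts the finish by one (this holds down to a finish of 18).
Need 20 − 18 = 2 days off S9 → S9 becomes 1 day, finish becomes 18.

2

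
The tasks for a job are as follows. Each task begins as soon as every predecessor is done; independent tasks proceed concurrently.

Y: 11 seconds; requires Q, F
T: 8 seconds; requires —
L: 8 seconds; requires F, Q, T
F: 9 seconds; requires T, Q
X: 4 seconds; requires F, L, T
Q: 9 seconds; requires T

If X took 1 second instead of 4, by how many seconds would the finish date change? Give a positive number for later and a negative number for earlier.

-1

As given, the longest chain is T→Q→F→L→X = 8+9+9+8+4 = 38, so the finish is 38 seconds.
Since X is critical, the -3 change carries straight to that chain (now 35 seconds).
The binding chain switches to T→Q→F→Y = 8+9+9+11 = 37; finish 37 seconds.
Change in finish: 37 − 38 = -1 seconds.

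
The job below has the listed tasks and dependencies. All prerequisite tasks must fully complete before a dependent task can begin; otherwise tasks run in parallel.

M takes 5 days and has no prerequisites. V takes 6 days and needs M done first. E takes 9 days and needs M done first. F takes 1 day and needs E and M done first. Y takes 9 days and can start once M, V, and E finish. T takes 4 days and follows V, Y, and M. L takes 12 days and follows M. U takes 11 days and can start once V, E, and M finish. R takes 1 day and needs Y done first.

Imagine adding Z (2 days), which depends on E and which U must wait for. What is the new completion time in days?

Originally the schedule takes 27 days.
With Z inserted, U now waits for max(V, E, M, Z).
New critical path: M→E→Z→U = 5+9+2+11 = 27 ⇒ 27 days.

27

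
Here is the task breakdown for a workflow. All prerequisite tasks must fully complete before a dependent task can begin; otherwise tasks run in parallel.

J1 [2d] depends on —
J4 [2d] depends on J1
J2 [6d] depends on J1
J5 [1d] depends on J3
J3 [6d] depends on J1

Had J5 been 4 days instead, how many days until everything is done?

Actual critical path: J1→J3→J5 = 2+6+1 = 9 ⇒ 9 days.
J5 is on the critical path; changing it to 4 makes that path 12 days.
The critical path is still J1→J3→J5; finish is now 12 days.

12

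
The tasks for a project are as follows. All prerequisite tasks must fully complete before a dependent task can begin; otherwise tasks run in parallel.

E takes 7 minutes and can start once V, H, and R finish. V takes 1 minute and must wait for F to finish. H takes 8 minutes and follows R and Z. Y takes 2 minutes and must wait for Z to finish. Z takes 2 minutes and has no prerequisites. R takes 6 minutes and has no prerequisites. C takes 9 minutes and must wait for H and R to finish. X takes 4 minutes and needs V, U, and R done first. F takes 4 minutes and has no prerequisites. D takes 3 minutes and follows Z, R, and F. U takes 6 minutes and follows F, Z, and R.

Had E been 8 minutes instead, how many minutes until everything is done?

Critical path before the change: R→H→C = 6+8+9 = 23 giving 23 minutes.
The longest path through E is only 21 minutes, so E has float 2.
No other chain overtakes it, so the finish is 23 minutes.

23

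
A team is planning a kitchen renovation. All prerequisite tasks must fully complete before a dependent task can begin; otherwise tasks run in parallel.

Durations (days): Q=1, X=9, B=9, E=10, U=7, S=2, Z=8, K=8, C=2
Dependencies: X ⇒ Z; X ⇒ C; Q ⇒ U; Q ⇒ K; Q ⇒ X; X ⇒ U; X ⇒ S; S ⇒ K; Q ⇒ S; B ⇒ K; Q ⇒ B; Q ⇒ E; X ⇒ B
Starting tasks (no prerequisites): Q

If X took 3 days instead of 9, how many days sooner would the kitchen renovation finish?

The binding path is Q→X→B→K = 1+9+9+8 = 27; finish at 27 days.
X is on the critical path; changing it to 3 makes that path 21 days.
The critical path is still Q→X→B→K; finish is now 21 days.
Change in finish: 21 − 27 = -6 days.

6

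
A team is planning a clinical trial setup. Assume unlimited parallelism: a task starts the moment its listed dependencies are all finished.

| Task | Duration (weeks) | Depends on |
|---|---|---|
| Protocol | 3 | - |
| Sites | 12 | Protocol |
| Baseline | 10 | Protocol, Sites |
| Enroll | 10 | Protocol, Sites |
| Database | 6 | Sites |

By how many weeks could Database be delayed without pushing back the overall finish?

Protocol→Sites→Baseline = 3+12+10 = 25 sets the makespan at 25 weeks.
Longest path through Database: 21 weeks (earliest finish 21, latest finish 25).
So Database can slip 25 − 21 = 4 weeks.

4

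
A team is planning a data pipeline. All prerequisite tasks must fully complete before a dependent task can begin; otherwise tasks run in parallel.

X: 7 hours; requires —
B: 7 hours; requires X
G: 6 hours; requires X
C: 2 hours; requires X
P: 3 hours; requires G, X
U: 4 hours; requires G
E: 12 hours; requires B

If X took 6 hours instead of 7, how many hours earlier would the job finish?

1

The binding path is X→B→E = 7+7+12 = 26; finish at 26 hours.
X lies on that path, so at 6 hours the path becomes 25 hours.
That remains the longest chain; total 25 hours.
Change in finish: 25 − 26 = -1 hours.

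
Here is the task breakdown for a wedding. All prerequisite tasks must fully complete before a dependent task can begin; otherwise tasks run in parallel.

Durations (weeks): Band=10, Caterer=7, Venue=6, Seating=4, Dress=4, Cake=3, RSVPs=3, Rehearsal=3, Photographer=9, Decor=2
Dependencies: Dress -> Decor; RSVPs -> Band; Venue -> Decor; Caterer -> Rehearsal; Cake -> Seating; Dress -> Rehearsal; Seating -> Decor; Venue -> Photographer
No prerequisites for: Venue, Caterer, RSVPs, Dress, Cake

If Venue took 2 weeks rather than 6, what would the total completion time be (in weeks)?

13

As given, the longest chain is Venue→Photographer = 6+9 = 15, so the finish is 15 weeks.
Venue lies on that path, so at 2 weeks the path becomes 11 weeks.
Now RSVPs→Band = 3+10 = 13 is longest, so the finish becomes 13 weeks.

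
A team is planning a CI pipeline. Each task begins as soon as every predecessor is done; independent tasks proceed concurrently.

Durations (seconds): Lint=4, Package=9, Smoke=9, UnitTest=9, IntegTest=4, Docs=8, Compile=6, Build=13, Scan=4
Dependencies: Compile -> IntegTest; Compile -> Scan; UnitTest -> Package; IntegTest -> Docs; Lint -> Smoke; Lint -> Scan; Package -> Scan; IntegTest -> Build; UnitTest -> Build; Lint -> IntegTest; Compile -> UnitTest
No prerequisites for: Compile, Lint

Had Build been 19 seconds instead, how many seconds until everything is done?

The binding path is Compile→UnitTest→Build = 6+9+13 = 28; finish at 28 seconds.
Build lies on that path, so at 19 seconds the path becomes 34 seconds.
No other chain overtakes it, so the finish is 34 seconds.

34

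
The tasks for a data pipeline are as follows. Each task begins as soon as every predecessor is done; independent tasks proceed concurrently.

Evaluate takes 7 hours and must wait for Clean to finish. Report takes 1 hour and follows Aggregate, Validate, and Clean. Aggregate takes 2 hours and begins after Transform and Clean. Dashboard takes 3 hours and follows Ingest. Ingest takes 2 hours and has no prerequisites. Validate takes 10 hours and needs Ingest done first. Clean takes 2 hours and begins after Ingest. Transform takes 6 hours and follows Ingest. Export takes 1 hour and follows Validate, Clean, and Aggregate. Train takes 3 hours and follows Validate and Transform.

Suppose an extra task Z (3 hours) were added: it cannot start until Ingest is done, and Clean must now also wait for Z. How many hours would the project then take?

Originally the project takes 15 hours.
With Z inserted, Clean now waits for max(Ingest, Z).
New critical path: Ingest→Validate→Train = 2+10+3 = 15 ⇒ 15 hours.

15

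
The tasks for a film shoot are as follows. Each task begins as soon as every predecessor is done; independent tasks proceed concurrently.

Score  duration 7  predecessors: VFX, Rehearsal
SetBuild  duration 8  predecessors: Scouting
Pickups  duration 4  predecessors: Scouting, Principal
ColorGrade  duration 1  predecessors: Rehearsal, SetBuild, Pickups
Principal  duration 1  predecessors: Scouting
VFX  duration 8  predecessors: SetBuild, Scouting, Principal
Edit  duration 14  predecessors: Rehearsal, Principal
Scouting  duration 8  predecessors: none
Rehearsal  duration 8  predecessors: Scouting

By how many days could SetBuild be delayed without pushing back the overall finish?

Scouting→SetBuild→VFX→Score = 8+8+8+7 = 31 sets the makespan at 31 days.
SetBuild finishes as early as 16 and must finish by 16.
So SetBuild can slip 16 − 16 = 0 days.

0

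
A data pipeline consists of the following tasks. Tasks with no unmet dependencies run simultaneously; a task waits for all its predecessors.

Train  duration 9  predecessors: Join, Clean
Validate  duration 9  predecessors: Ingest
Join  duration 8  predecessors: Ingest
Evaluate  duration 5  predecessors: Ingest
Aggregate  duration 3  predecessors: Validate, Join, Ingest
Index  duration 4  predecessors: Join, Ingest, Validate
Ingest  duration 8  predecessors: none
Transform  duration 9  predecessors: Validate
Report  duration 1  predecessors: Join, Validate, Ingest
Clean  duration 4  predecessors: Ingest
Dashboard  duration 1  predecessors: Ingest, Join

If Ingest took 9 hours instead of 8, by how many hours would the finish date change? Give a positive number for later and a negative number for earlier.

1

Baseline: Ingest→Validate→Transform = 8+9+9 = 26 → 26 hours.
Ingest lies on that path, so at 9 hours the path becomes 27 hours.
The critical path is still Ingest→Validate→Transform; finish is now 27 hours.
Change in finish: 27 − 26 = +1 hours.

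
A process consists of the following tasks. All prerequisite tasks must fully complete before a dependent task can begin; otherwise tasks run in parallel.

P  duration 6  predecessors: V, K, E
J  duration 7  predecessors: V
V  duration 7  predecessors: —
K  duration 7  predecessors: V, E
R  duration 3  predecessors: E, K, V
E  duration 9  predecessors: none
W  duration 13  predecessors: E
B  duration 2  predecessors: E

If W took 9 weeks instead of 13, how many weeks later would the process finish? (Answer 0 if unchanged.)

As given, the longest chain is E→W = 9+13 = 22, so the finish is 22 weeks.
W is on the critical path; changing it to 9 makes that path 18 weeks.
New critical path: E→K→P = 9+7+6 = 22 ⇒ 22 weeks.
Change in finish: 22 − 22 = +0 weeks.

0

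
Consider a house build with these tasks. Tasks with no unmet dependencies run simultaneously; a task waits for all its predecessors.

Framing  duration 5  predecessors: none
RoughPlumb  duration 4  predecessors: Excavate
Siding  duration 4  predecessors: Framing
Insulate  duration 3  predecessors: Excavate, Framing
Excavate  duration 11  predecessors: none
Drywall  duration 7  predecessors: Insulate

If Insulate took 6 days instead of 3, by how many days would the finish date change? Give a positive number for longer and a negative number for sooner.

3

Actual critical path: Excavate→Insulate→Drywall = 11+3+7 = 21 ⇒ 21 days.
Since Insulate is critical, the +3 change carries straight to that chain (now 24 days).
No other chain overtakes it, so the finish is 24 days.
Change in finish: 24 − 21 = +3 days.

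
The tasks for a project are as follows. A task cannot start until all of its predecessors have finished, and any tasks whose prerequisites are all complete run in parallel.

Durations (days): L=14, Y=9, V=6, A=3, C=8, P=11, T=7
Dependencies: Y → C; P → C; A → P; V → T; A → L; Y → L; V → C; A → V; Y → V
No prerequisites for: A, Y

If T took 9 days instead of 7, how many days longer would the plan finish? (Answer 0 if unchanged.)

1

As given, the longest chain is Y→L = 9+14 = 23, so the finish is 23 days.
The longest path through T is only 22 days, so T has float 1.
The binding chain switches to Y→V→T = 9+6+9 = 24; finish 24 days.
Change in finish: 24 − 23 = +1 days.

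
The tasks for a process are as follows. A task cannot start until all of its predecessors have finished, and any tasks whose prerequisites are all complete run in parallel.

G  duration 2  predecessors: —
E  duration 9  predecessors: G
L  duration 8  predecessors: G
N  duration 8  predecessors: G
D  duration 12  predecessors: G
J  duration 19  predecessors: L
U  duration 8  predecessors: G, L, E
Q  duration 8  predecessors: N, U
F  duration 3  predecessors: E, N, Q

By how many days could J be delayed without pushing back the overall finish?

Critical path: G→E→U→Q→F = 2+9+8+8+3 = 30, so the finish is 30 days.
J finishes as early as 29 and must finish by 30.
Float = 30 − 29 = 1.

1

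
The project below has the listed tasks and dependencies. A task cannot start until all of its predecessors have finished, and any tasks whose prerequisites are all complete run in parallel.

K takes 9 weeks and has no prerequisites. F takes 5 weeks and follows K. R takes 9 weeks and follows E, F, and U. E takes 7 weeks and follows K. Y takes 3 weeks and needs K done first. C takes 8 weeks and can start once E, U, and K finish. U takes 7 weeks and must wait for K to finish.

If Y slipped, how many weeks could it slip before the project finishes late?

13

Critical path: K→E→R = 9+7+9 = 25, so the finish is 25 weeks.
The longest chain containing Y totals 12 weeks.
Float = 25 − 12 = 13.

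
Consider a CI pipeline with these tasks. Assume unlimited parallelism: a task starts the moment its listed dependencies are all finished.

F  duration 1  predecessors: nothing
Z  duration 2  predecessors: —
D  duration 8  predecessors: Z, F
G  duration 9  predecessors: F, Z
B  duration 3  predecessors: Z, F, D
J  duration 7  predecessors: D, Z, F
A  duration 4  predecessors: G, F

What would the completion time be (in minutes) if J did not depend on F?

17

Before: longest chain Z→D→J = 2+8+7 = 17, finish 17.
Dropping F→J doesn't change J's earliest start (10); another predecessor still binds.
The longest chain is now Z→D→J = 2+8+7 = 17, so the schedule takes 17 minutes.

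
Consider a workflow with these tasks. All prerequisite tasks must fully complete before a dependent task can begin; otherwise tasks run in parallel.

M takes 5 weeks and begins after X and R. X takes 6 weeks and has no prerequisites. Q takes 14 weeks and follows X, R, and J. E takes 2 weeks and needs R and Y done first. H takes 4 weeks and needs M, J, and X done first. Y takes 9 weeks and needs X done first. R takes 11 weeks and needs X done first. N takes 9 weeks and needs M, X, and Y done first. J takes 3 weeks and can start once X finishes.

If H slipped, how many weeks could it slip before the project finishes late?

The longest chain is X→R→M→N = 6+11+5+9 = 31; overall finish 31 weeks.
The longest chain containing H totals 26 weeks.
Slack of H = 27 − 22 = 5 weeks.

5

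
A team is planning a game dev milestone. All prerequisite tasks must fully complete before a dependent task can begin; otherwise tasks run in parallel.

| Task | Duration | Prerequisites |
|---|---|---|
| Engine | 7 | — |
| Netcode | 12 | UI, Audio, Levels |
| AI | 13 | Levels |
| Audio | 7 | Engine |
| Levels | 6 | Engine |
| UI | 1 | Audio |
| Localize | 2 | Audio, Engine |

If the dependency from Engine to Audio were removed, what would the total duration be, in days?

26

Before: longest chain Engine→Audio→UI→Netcode = 7+7+1+12 = 27, finish 27.
Without Engine→Audio, Audio's earliest start moves from 7 to 0.
New critical path: Engine→Levels→AI = 7+6+13 = 26 ⇒ 26 days.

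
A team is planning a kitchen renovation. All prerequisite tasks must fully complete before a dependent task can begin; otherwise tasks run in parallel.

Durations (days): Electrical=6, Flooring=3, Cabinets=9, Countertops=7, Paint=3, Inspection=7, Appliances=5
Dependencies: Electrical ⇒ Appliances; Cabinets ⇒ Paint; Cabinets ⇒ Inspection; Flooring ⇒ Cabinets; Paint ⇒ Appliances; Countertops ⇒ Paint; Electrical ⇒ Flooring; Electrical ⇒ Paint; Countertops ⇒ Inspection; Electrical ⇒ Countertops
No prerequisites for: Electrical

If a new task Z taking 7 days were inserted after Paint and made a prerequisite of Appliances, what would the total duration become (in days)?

33

Originally the plan takes 26 days.
With Z inserted, Appliances now waits for max(Paint, Electrical, Z).
New critical path: Electrical→Flooring→Cabinets→Paint→Z→Appliances = 6+3+9+3+7+5 = 33 ⇒ 33 days.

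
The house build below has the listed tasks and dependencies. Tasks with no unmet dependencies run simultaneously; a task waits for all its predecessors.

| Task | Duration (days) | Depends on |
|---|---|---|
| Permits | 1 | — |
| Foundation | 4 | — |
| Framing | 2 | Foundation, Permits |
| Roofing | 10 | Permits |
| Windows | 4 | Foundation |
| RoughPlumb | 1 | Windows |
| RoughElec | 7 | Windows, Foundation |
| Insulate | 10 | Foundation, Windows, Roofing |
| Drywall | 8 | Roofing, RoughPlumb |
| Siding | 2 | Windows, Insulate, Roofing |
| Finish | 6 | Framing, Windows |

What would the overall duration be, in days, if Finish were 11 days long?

23

As given, the longest chain is Permits→Roofing→Insulate→Siding = 1+10+10+2 = 23, so the finish is 23 days.
Finish is off the critical path — its longest chain is 14 days, giving 9 of slack.
The critical path is still Permits→Roofing→Insulate→Siding; finish is now 23 days.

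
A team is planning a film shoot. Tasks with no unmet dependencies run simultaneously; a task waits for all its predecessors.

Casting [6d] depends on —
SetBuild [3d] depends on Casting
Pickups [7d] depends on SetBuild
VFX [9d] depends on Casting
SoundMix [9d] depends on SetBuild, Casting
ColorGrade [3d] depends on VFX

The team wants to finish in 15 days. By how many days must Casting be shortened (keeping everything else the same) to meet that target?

Current finish: 18 days; target: 15.
Casting is on every critical path, so each day cut from Casting cuts the finish by one (this holds down to a finish of 13).
Need 18 − 15 = 3 days off Casting → Casting becomes 3 days, finish becomes 15.

3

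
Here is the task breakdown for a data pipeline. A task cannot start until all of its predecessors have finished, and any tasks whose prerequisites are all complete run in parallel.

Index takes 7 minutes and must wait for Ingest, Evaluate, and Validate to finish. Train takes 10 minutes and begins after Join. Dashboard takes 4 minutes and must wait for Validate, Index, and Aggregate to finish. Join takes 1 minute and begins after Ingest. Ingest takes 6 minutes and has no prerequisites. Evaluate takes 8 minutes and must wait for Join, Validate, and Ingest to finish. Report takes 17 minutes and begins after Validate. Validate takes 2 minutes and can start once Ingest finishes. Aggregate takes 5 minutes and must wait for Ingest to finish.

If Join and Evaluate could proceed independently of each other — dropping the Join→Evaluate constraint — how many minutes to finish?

27

Before: longest chain Ingest→Validate→Evaluate→Index→Dashboard = 6+2+8+7+4 = 27, finish 27.
Dropping Join→Evaluate doesn't change Evaluate's earliest start (8); another predecessor still binds.
New critical path: Ingest→Validate→Evaluate→Index→Dashboard = 6+2+8+7+4 = 27 ⇒ 27 minutes.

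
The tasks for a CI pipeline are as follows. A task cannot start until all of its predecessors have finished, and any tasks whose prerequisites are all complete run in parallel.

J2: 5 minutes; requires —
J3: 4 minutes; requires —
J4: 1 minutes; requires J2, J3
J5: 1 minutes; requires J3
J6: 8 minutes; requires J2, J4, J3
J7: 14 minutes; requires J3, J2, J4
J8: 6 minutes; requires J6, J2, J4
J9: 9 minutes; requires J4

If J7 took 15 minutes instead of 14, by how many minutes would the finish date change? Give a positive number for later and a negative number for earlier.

The binding path is J2→J4→J7 = 5+1+14 = 20; finish at 20 minutes.
Since J7 is critical, the +1 change carries straight to that chain (now 21 minutes).
No other chain overtakes it, so the finish is 21 minutes.
Change in finish: 21 − 20 = +1 minutes.

1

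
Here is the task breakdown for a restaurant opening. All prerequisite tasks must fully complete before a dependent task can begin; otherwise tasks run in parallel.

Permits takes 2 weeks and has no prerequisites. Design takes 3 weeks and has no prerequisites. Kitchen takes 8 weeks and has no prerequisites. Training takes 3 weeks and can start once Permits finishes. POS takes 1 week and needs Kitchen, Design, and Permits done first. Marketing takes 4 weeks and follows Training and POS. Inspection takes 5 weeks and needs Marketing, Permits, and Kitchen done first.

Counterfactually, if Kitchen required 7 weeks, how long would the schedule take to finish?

17

Baseline: Kitchen→POS→Marketing→Inspection = 8+1+4+5 = 18 → 18 weeks.
Kitchen lies on that path, so at 7 weeks the path becomes 17 weeks.
That remains the longest chain; total 17 weeks.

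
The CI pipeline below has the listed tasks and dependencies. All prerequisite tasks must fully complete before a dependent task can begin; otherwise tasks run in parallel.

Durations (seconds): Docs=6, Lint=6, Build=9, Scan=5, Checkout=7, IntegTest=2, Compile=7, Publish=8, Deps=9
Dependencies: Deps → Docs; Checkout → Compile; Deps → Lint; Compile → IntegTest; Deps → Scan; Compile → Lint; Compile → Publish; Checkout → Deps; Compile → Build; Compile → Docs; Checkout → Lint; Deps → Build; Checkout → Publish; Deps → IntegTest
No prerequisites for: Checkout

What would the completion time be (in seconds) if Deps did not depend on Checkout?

Original critical path: Checkout→Deps→Build = 7+9+9 = 25 ⇒ 25 seconds.
Without Checkout→Deps, Deps's earliest start moves from 7 to 0.
After: Checkout→Compile→Build = 7+7+9 = 23 → 23 seconds.

23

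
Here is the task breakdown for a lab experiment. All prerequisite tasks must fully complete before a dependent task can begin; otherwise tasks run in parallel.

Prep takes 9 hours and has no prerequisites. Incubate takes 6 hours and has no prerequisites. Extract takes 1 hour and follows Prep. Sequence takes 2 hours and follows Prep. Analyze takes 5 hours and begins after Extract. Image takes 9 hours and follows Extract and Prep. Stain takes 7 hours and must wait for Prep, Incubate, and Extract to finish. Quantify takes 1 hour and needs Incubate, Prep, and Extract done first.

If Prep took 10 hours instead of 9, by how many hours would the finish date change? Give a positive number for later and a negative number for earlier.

1

Critical path before the change: Prep→Extract→Image = 9+1+9 = 19 giving 19 hours.
Prep lies on that path, so at 10 hours the path becomes 20 hours.
That remains the longest chain; total 20 hours.
Change in finish: 20 − 19 = +1 hours.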